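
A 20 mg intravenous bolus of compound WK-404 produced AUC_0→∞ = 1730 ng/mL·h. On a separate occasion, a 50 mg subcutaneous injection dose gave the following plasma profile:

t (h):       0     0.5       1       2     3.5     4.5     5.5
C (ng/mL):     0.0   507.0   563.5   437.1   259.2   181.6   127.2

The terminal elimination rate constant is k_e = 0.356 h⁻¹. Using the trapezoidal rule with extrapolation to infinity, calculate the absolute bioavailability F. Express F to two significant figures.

Trapezoidal AUC_0→5.5 (subcutaneous injection):
  [0→0.5]: (0.0+507.0)/2 × 0.5 = 126.75
  [0.5→1]: (507.0+563.5)/2 × 0.5 = 267.625
  [1→2]: (563.5+437.1)/2 × 1 = 500.3
  [2→3.5]: (437.1+259.2)/2 × 1.5 = 522.225
  [3.5→4.5]: (259.2+181.6)/2 × 1 = 220.4
  [4.5→5.5]: (181.6+127.2)/2 × 1 = 154.4
  Sum = 1791.7 ng/mL·h
Tail: C_last/k_e = 127.2/0.356 = 357.303
AUC_0→∞ (subcutaneous injection) = 1791.7 + 357.303 = 2149.003 ng/mL·h
F = (AUC_ev/D_ev)/(AUC_iv/D_iv) = (2149.003/50)/(1730/20) = 42.98006/86.5 = 0.4969

F = 0.50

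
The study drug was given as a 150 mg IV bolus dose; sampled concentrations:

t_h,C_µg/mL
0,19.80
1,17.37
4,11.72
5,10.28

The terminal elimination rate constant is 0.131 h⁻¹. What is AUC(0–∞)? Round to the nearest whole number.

AUC = 152 µg/mL·h

Trapezoidal AUC_0→5:
  [0→1]: (19.80+17.37)/2 × 1 = 18.585
  [1→4]: (17.37+11.72)/2 × 3 = 43.635
  [4→5]: (11.72+10.28)/2 × 1 = 11.0
  Sum = 73.22 µg/mL·h
Extrapolated tail: C_last / k_e = 10.28 / 0.131 = 78.473
AUC_0→∞ = 73.22 + 78.473 = 151.693 µg/mL·h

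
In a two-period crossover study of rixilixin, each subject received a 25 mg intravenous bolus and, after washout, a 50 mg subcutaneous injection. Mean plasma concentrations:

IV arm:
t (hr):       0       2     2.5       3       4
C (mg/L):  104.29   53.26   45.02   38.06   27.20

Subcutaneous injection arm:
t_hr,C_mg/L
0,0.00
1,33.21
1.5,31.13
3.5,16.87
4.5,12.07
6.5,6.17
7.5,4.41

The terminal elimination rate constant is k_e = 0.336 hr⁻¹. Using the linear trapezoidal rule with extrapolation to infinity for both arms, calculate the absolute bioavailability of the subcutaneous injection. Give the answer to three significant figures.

F = 0.208

Trapezoidal AUC_0→4 (IV):
  [0→2]: (104.29+53.26)/2 × 2 = 157.55
  [2→2.5]: (53.26+45.02)/2 × 0.5 = 24.57
  [2.5→3]: (45.02+38.06)/2 × 0.5 = 20.77
  [3→4]: (38.06+27.20)/2 × 1 = 32.63
  Sum = 235.52 mg/L·hr
IV tail: 27.20/0.336 = 80.952; AUC_iv,0→∞ = 235.52 + 80.952 = 316.472 mg/L·hr
Trapezoidal AUC_0→7.5 (subcutaneous injection):
  [0→1]: (0.00+33.21)/2 × 1 = 16.605
  [1→1.5]: (33.21+31.13)/2 × 0.5 = 16.085
  [1.5→3.5]: (31.13+16.87)/2 × 2 = 48.0
  [3.5→4.5]: (16.87+12.07)/2 × 1 = 14.47
  [4.5→6.5]: (12.07+6.17)/2 × 2 = 18.24
  [6.5→7.5]: (6.17+4.41)/2 × 1 = 5.29
  Sum = 118.69 mg/L·hr
subcutaneous injection tail: 4.41/0.336 = 13.125; AUC_ev,0→∞ = 118.69 + 13.125 = 131.815 mg/L·hr
F = (AUC_ev/D_ev)/(AUC_iv/D_iv) = (131.815/50)/(316.472/25) = 2.6363/12.65888 = 0.2083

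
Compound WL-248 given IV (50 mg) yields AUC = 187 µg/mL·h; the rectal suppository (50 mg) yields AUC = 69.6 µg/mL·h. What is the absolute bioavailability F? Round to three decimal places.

F = 0.372

F = (AUC_ev / D_ev) / (AUC_iv / D_iv)
  = (69.6/50) / (187/50)
  = 1.392 / 3.74 = 0.3722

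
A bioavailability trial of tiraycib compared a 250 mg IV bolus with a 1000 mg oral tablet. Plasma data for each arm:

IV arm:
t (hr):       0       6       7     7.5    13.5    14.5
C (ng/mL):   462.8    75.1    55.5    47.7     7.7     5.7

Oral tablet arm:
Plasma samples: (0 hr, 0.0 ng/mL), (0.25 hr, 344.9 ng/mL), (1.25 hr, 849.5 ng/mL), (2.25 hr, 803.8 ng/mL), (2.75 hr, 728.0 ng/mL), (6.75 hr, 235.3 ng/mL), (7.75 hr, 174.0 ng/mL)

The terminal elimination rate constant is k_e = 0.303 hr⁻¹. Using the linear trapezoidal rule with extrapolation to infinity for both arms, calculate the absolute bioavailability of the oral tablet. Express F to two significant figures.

Trapezoidal AUC_0→14.5 (IV):
  [0→6]: (462.8+75.1)/2 × 6 = 1613.7
  [6→7]: (75.1+55.5)/2 × 1 = 65.3
  [7→7.5]: (55.5+47.7)/2 × 0.5 = 25.8
  [7.5→13.5]: (47.7+7.7)/2 × 6 = 166.2
  [13.5→14.5]: (7.7+5.7)/2 × 1 = 6.7
  Sum = 1877.7 ng/mL·hr
IV tail: 5.7/0.303 = 18.812; AUC_iv,0→∞ = 1877.7 + 18.812 = 1896.512 ng/mL·hr
Trapezoidal AUC_0→7.75 (oral tablet):
  [0→0.25]: (0.0+344.9)/2 × 0.25 = 43.1125
  [0.25→1.25]: (344.9+849.5)/2 × 1 = 597.2
  [1.25→2.25]: (849.5+803.8)/2 × 1 = 826.65
  [2.25→2.75]: (803.8+728.0)/2 × 0.5 = 382.95
  [2.75→6.75]: (728.0+235.3)/2 × 4 = 1926.6
  [6.75→7.75]: (235.3+174.0)/2 × 1 = 204.65
  Sum = 3981.1625 ng/mL·hr
oral tablet tail: 174.0/0.303 = 574.257; AUC_ev,0→∞ = 3981.1625 + 574.257 = 4555.4195 ng/mL·hr
F = (AUC_ev/D_ev)/(AUC_iv/D_iv) = (4555.4195/1000)/(1896.512/250) = 4.5554195/7.586048 = 0.6005

F = 0.60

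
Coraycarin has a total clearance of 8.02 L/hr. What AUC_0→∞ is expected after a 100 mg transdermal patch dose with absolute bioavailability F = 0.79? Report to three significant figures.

AUC = 9.85 mg/L·hr

AUC_0→∞ = F × Dose / CL
        = 0.79 × 100 / 8.02 = 9.85037 mg/L·hr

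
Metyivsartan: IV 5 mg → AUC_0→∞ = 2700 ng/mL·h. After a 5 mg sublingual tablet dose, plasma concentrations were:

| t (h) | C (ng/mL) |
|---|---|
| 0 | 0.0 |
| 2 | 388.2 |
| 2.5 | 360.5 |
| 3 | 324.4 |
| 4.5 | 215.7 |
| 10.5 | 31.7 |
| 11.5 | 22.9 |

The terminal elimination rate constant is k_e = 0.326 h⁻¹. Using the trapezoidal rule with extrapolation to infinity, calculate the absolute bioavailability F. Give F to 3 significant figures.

Trapezoidal AUC_0→11.5 (sublingual tablet):
  [0→2]: (0.0+388.2)/2 × 2 = 388.2
  [2→2.5]: (388.2+360.5)/2 × 0.5 = 187.175
  [2.5→3]: (360.5+324.4)/2 × 0.5 = 171.225
  [3→4.5]: (324.4+215.7)/2 × 1.5 = 405.075
  [4.5→10.5]: (215.7+31.7)/2 × 6 = 742.2
  [10.5→11.5]: (31.7+22.9)/2 × 1 = 27.3
  Sum = 1921.175 ng/mL·h
Tail: C_last/k_e = 22.9/0.326 = 70.245
AUC_0→∞ (sublingual tablet) = 1921.175 + 70.245 = 1991.42 ng/mL·h
F = (AUC_ev/D_ev)/(AUC_iv/D_iv) = (1991.42/5)/(2700/5) = 398.284/540 = 0.7376

F = 0.738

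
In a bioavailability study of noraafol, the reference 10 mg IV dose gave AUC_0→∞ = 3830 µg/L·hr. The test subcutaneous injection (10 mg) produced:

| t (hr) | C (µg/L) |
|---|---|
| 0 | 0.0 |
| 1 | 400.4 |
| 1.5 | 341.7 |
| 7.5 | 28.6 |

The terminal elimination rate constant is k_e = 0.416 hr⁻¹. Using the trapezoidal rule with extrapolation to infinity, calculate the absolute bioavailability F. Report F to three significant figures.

Trapezoidal AUC_0→7.5 (subcutaneous injection):
  [0→1]: (0.0+400.4)/2 × 1 = 200.2
  [1→1.5]: (400.4+341.7)/2 × 0.5 = 185.525
  [1.5→7.5]: (341.7+28.6)/2 × 6 = 1110.9
  Sum = 1496.625 µg/L·hr
Tail: C_last/k_e = 28.6/0.416 = 68.750
AUC_0→∞ (subcutaneous injection) = 1496.625 + 68.750 = 1565.375 µg/L·hr
F = (AUC_ev/D_ev)/(AUC_iv/D_iv) = (1565.375/10)/(3830/10) = 156.5375/383 = 0.4087

F = 0.409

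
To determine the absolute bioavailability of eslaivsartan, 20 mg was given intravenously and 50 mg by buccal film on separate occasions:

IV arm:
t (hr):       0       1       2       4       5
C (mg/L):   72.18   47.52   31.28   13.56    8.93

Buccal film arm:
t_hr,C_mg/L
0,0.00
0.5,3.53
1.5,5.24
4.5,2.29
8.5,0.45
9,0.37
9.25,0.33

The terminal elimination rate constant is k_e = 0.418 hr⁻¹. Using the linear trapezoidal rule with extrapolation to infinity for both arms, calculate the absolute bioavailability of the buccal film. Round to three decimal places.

Trapezoidal AUC_0→5 (IV):
  [0→1]: (72.18+47.52)/2 × 1 = 59.85
  [1→2]: (47.52+31.28)/2 × 1 = 39.4
  [2→4]: (31.28+13.56)/2 × 2 = 44.84
  [4→5]: (13.56+8.93)/2 × 1 = 11.245
  Sum = 155.335 mg/L·hr
IV tail: 8.93/0.418 = 21.364; AUC_iv,0→∞ = 155.335 + 21.364 = 176.699 mg/L·hr
Trapezoidal AUC_0→9.25 (buccal film):
  [0→0.5]: (0.00+3.53)/2 × 0.5 = 0.8825
  [0.5→1.5]: (3.53+5.24)/2 × 1 = 4.385
  [1.5→4.5]: (5.24+2.29)/2 × 3 = 11.295
  [4.5→8.5]: (2.29+0.45)/2 × 4 = 5.48
  [8.5→9]: (0.45+0.37)/2 × 0.5 = 0.205
  [9→9.25]: (0.37+0.33)/2 × 0.25 = 0.0875
  Sum = 22.335 mg/L·hr
buccal film tail: 0.33/0.418 = 0.789; AUC_ev,0→∞ = 22.335 + 0.789 = 23.124 mg/L·hr
F = (AUC_ev/D_ev)/(AUC_iv/D_iv) = (23.124/50)/(176.699/20) = 0.46248/8.83495 = 0.0523

F = 0.052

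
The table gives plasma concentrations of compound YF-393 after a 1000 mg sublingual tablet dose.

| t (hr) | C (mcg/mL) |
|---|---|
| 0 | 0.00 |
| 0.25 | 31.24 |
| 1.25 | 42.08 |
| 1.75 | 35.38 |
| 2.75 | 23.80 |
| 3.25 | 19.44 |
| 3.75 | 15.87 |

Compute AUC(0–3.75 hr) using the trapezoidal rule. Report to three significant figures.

AUC = 109 mcg/mL·hr

Trapezoidal AUC_0→3.75:
  [0→0.25]: (0.00+31.24)/2 × 0.25 = 3.905
  [0.25→1.25]: (31.24+42.08)/2 × 1 = 36.66
  [1.25→1.75]: (42.08+35.38)/2 × 0.5 = 19.365
  [1.75→2.75]: (35.38+23.80)/2 × 1 = 29.59
  [2.75→3.25]: (23.80+19.44)/2 × 0.5 = 10.81
  [3.25→3.75]: (19.44+15.87)/2 × 0.5 = 8.8275
  Sum = 109.1575 mcg/mL·hr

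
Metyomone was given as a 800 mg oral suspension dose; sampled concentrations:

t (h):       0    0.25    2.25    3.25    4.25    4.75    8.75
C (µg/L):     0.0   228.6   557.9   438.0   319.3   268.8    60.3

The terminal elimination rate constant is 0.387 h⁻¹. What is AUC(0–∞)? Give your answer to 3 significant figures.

AUC = 2650 µg/L·h

Trapezoidal AUC_0→8.75:
  [0→0.25]: (0.0+228.6)/2 × 0.25 = 28.575
  [0.25→2.25]: (228.6+557.9)/2 × 2 = 786.5
  [2.25→3.25]: (557.9+438.0)/2 × 1 = 497.95
  [3.25→4.25]: (438.0+319.3)/2 × 1 = 378.65
  [4.25→4.75]: (319.3+268.8)/2 × 0.5 = 147.025
  [4.75→8.75]: (268.8+60.3)/2 × 4 = 658.2
  Sum = 2496.9 µg/L·h
Extrapolated tail: C_last / k_e = 60.3 / 0.387 = 155.814
AUC_0→∞ = 2496.9 + 155.814 = 2652.714 µg/L·h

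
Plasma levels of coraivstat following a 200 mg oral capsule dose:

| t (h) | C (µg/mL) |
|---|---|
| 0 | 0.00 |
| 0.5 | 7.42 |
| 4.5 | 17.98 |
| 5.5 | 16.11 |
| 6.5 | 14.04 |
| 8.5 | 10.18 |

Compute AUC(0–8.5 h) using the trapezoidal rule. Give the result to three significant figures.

AUC = 109 µg/mL·h

Trapezoidal AUC_0→8.5:
  [0→0.5]: (0.00+7.42)/2 × 0.5 = 1.855
  [0.5→4.5]: (7.42+17.98)/2 × 4 = 50.8
  [4.5→5.5]: (17.98+16.11)/2 × 1 = 17.045
  [5.5→6.5]: (16.11+14.04)/2 × 1 = 15.075
  [6.5→8.5]: (14.04+10.18)/2 × 2 = 24.22
  Sum = 108.995 µg/mL·h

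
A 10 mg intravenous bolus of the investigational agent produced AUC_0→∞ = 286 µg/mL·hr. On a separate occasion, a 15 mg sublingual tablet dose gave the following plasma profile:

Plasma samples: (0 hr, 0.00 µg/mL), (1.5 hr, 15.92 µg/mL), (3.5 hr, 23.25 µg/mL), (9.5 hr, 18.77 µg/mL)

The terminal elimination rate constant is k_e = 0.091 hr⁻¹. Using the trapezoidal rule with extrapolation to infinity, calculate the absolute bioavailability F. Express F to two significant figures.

Trapezoidal AUC_0→9.5 (sublingual tablet):
  [0→1.5]: (0.00+15.92)/2 × 1.5 = 11.94
  [1.5→3.5]: (15.92+23.25)/2 × 2 = 39.17
  [3.5→9.5]: (23.25+18.77)/2 × 6 = 126.06
  Sum = 177.17 µg/mL·hr
Tail: C_last/k_e = 18.77/0.091 = 206.264
AUC_0→∞ (sublingual tablet) = 177.17 + 206.264 = 383.434 µg/mL·hr
F = (AUC_ev/D_ev)/(AUC_iv/D_iv) = (383.434/15)/(286/10) = 25.5623/28.6 = 0.8938

F = 0.89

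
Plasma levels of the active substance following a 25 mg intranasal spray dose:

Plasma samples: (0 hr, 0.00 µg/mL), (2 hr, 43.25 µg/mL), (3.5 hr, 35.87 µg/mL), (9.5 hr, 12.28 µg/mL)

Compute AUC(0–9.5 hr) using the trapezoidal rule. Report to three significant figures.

Trapezoidal AUC_0→9.5:
  [0→2]: (0.00+43.25)/2 × 2 = 43.25
  [2→3.5]: (43.25+35.87)/2 × 1.5 = 59.34
  [3.5→9.5]: (35.87+12.28)/2 × 6 = 144.45
  Sum = 247.04 µg/mL·hr

AUC = 247 µg/mL·hr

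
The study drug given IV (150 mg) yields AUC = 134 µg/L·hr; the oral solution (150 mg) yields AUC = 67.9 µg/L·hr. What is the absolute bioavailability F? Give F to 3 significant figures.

F = (AUC_ev / D_ev) / (AUC_iv / D_iv)
  = (67.9/150) / (134/150)
  = 0.452667 / 0.893333 = 0.5067

F = 0.507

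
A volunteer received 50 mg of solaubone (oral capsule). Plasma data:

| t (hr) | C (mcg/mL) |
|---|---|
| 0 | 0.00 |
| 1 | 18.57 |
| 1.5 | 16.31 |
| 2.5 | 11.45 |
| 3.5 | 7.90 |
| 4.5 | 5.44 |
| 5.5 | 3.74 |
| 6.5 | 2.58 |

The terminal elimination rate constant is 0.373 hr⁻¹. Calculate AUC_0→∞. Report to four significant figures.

AUC = 62.90 mcg/mL·hr

Trapezoidal AUC_0→6.5:
  [0→1]: (0.00+18.57)/2 × 1 = 9.285
  [1→1.5]: (18.57+16.31)/2 × 0.5 = 8.72
  [1.5→2.5]: (16.31+11.45)/2 × 1 = 13.88
  [2.5→3.5]: (11.45+7.90)/2 × 1 = 9.675
  [3.5→4.5]: (7.90+5.44)/2 × 1 = 6.67
  [4.5→5.5]: (5.44+3.74)/2 × 1 = 4.59
  [5.5→6.5]: (3.74+2.58)/2 × 1 = 3.16
  Sum = 55.98 mcg/mL·hr
Extrapolated tail: C_last / k_e = 2.58 / 0.373 = 6.917
AUC_0→∞ = 55.98 + 6.917 = 62.897 mcg/mL·hr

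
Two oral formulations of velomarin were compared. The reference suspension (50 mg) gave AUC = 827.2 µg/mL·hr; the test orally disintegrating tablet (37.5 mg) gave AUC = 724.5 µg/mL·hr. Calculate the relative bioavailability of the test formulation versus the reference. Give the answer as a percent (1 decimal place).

F_rel = (AUC_test/D_test) / (AUC_ref/D_ref)
      = (724.5/37.5) / (827.2/50)
      = 19.32 / 16.544 = 1.1678 = 116.78%

F_rel = 116.8%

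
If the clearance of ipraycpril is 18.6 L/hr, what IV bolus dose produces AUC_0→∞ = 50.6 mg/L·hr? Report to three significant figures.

Dose = 941 mg

Dose_iv = CL × AUC_0→∞
     = 18.6 × 50.6 = 941.16 mg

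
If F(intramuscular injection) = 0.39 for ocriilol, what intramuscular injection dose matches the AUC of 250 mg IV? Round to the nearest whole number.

For equal systemic exposure: F × D_ev = D_iv
D_ev = D_iv / F = 250 / 0.39 = 641.026 mg

D_intramuscular = 641 mg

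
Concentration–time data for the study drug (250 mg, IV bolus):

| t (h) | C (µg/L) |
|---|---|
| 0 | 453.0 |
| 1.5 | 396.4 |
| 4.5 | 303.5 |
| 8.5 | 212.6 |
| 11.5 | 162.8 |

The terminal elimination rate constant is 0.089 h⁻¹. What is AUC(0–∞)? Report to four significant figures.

Trapezoidal AUC_0→11.5:
  [0→1.5]: (453.0+396.4)/2 × 1.5 = 637.05
  [1.5→4.5]: (396.4+303.5)/2 × 3 = 1049.85
  [4.5→8.5]: (303.5+212.6)/2 × 4 = 1032.2
  [8.5→11.5]: (212.6+162.8)/2 × 3 = 563.1
  Sum = 3282.2 µg/L·h
Extrapolated tail: C_last / k_e = 162.8 / 0.089 = 1829.213
AUC_0→∞ = 3282.2 + 1829.213 = 5111.413 µg/L·h

AUC = 5111 µg/L·h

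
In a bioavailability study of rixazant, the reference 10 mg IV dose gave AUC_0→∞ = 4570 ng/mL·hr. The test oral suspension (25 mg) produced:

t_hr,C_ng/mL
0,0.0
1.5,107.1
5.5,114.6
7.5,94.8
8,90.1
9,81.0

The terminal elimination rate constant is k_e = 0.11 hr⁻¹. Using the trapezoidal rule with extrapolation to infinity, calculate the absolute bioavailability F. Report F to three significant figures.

F = 0.140

Trapezoidal AUC_0→9 (oral suspension):
  [0→1.5]: (0.0+107.1)/2 × 1.5 = 80.325
  [1.5→5.5]: (107.1+114.6)/2 × 4 = 443.4
  [5.5→7.5]: (114.6+94.8)/2 × 2 = 209.4
  [7.5→8]: (94.8+90.1)/2 × 0.5 = 46.225
  [8→9]: (90.1+81.0)/2 × 1 = 85.55
  Sum = 864.9 ng/mL·hr
Tail: C_last/k_e = 81.0/0.11 = 736.364
AUC_0→∞ (oral suspension) = 864.9 + 736.364 = 1601.264 ng/mL·hr
F = (AUC_ev/D_ev)/(AUC_iv/D_iv) = (1601.264/25)/(4570/10) = 64.05056/457 = 0.1402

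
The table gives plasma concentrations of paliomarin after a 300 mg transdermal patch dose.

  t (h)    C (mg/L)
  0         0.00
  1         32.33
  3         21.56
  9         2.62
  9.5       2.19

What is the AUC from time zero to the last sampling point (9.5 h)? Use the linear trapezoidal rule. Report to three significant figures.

Trapezoidal AUC_0→9.5:
  [0→1]: (0.00+32.33)/2 × 1 = 16.165
  [1→3]: (32.33+21.56)/2 × 2 = 53.89
  [3→9]: (21.56+2.62)/2 × 6 = 72.54
  [9→9.5]: (2.62+2.19)/2 × 0.5 = 1.2025
  Sum = 143.7975 mg/L·h

AUC = 144 mg/L·h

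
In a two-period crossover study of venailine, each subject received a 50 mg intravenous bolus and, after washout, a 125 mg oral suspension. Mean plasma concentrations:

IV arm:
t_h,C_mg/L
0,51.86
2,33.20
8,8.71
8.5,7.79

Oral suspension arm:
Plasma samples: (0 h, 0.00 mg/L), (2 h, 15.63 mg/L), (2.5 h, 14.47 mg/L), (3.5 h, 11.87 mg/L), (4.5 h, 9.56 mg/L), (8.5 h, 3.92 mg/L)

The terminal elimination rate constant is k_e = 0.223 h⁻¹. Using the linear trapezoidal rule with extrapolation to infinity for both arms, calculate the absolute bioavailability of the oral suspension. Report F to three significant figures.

F = 0.147

Trapezoidal AUC_0→8.5 (IV):
  [0→2]: (51.86+33.20)/2 × 2 = 85.06
  [2→8]: (33.20+8.71)/2 × 6 = 125.73
  [8→8.5]: (8.71+7.79)/2 × 0.5 = 4.125
  Sum = 214.915 mg/L·h
IV tail: 7.79/0.223 = 34.933; AUC_iv,0→∞ = 214.915 + 34.933 = 249.848 mg/L·h
Trapezoidal AUC_0→8.5 (oral suspension):
  [0→2]: (0.00+15.63)/2 × 2 = 15.63
  [2→2.5]: (15.63+14.47)/2 × 0.5 = 7.525
  [2.5→3.5]: (14.47+11.87)/2 × 1 = 13.17
  [3.5→4.5]: (11.87+9.56)/2 × 1 = 10.715
  [4.5→8.5]: (9.56+3.92)/2 × 4 = 26.96
  Sum = 74.0 mg/L·h
oral suspension tail: 3.92/0.223 = 17.578; AUC_ev,0→∞ = 74.0 + 17.578 = 91.578 mg/L·h
F = (AUC_ev/D_ev)/(AUC_iv/D_iv) = (91.578/125)/(249.848/50) = 0.732624/4.99696 = 0.1466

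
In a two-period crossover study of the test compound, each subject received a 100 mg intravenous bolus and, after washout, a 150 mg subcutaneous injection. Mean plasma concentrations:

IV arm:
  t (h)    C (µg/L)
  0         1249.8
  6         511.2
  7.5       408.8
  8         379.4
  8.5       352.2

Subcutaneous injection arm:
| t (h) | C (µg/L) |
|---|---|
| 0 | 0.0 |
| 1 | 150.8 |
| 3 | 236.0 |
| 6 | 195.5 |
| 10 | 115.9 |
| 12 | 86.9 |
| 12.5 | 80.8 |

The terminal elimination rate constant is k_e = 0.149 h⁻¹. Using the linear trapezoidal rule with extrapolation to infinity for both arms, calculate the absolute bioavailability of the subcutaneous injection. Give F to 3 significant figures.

F = 0.193

Trapezoidal AUC_0→8.5 (IV):
  [0→6]: (1249.8+511.2)/2 × 6 = 5283.0
  [6→7.5]: (511.2+408.8)/2 × 1.5 = 690.0
  [7.5→8]: (408.8+379.4)/2 × 0.5 = 197.05
  [8→8.5]: (379.4+352.2)/2 × 0.5 = 182.9
  Sum = 6352.95 µg/L·h
IV tail: 352.2/0.149 = 2363.758; AUC_iv,0→∞ = 6352.95 + 2363.758 = 8716.708 µg/L·h
Trapezoidal AUC_0→12.5 (subcutaneous injection):
  [0→1]: (0.0+150.8)/2 × 1 = 75.4
  [1→3]: (150.8+236.0)/2 × 2 = 386.8
  [3→6]: (236.0+195.5)/2 × 3 = 647.25
  [6→10]: (195.5+115.9)/2 × 4 = 622.8
  [10→12]: (115.9+86.9)/2 × 2 = 202.8
  [12→12.5]: (86.9+80.8)/2 × 0.5 = 41.925
  Sum = 1976.975 µg/L·h
subcutaneous injection tail: 80.8/0.149 = 542.282; AUC_ev,0→∞ = 1976.975 + 542.282 = 2519.257 µg/L·h
F = (AUC_ev/D_ev)/(AUC_iv/D_iv) = (2519.257/150)/(8716.708/100) = 16.795/87.16708 = 0.1927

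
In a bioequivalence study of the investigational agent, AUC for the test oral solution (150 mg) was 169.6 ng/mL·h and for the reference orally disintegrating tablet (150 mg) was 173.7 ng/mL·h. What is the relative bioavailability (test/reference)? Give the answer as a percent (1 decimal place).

F_rel = (AUC_test/D_test) / (AUC_ref/D_ref)
      = (169.6/150) / (173.7/150)
      = 1.13067 / 1.158 = 0.9764 = 97.64%

F_rel = 97.6%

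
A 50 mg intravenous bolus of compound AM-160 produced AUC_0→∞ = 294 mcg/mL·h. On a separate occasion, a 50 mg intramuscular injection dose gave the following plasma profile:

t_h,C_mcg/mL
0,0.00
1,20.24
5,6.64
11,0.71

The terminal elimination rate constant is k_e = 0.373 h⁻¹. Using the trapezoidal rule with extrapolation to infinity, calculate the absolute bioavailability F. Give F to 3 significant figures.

Trapezoidal AUC_0→11 (intramuscular injection):
  [0→1]: (0.00+20.24)/2 × 1 = 10.12
  [1→5]: (20.24+6.64)/2 × 4 = 53.76
  [5→11]: (6.64+0.71)/2 × 6 = 22.05
  Sum = 85.93 mcg/mL·h
Tail: C_last/k_e = 0.71/0.373 = 1.903
AUC_0→∞ (intramuscular injection) = 85.93 + 1.903 = 87.833 mcg/mL·h
F = (AUC_ev/D_ev)/(AUC_iv/D_iv) = (87.833/50)/(294/50) = 1.75666/5.88 = 0.2988

F = 0.299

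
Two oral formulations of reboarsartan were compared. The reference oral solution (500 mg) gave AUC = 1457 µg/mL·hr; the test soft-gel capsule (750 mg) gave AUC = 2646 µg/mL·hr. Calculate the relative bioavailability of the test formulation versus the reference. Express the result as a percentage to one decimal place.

F_rel = (AUC_test/D_test) / (AUC_ref/D_ref)
      = (2646/750) / (1457/500)
      = 3.528 / 2.914 = 1.2107 = 121.07%

F_rel = 121.1%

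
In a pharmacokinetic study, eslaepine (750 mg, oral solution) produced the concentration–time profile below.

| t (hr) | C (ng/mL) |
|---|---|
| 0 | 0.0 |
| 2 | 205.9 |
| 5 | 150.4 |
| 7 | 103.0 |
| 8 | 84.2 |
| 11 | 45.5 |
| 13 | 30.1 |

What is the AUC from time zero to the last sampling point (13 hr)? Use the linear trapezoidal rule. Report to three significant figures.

AUC = 1360 ng/mL·hr

Trapezoidal AUC_0→13:
  [0→2]: (0.0+205.9)/2 × 2 = 205.9
  [2→5]: (205.9+150.4)/2 × 3 = 534.45
  [5→7]: (150.4+103.0)/2 × 2 = 253.4
  [7→8]: (103.0+84.2)/2 × 1 = 93.6
  [8→11]: (84.2+45.5)/2 × 3 = 194.55
  [11→13]: (45.5+30.1)/2 × 2 = 75.6
  Sum = 1357.5 ng/mL·hr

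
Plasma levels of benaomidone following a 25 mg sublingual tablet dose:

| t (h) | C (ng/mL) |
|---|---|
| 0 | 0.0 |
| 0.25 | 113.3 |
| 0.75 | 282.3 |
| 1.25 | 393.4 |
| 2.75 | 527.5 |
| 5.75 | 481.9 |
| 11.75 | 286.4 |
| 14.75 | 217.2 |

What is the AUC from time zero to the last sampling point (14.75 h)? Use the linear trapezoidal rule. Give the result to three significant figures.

AUC = 5550 ng/mL·h

Trapezoidal AUC_0→14.75:
  [0→0.25]: (0.0+113.3)/2 × 0.25 = 14.1625
  [0.25→0.75]: (113.3+282.3)/2 × 0.5 = 98.9
  [0.75→1.25]: (282.3+393.4)/2 × 0.5 = 168.925
  [1.25→2.75]: (393.4+527.5)/2 × 1.5 = 690.675
  [2.75→5.75]: (527.5+481.9)/2 × 3 = 1514.1
  [5.75→11.75]: (481.9+286.4)/2 × 6 = 2304.9
  [11.75→14.75]: (286.4+217.2)/2 × 3 = 755.4
  Sum = 5547.0625 ng/mL·h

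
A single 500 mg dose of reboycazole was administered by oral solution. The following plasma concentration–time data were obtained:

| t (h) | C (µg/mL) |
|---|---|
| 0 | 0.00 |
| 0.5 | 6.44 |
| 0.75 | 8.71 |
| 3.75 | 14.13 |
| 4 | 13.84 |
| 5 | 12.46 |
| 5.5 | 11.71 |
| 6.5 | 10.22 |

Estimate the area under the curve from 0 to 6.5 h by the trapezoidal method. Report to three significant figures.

AUC = 71.4 µg/mL·h

Trapezoidal AUC_0→6.5:
  [0→0.5]: (0.00+6.44)/2 × 0.5 = 1.61
  [0.5→0.75]: (6.44+8.71)/2 × 0.25 = 1.89375
  [0.75→3.75]: (8.71+14.13)/2 × 3 = 34.26
  [3.75→4]: (14.13+13.84)/2 × 0.25 = 3.49625
  [4→5]: (13.84+12.46)/2 × 1 = 13.15
  [5→5.5]: (12.46+11.71)/2 × 0.5 = 6.0425
  [5.5→6.5]: (11.71+10.22)/2 × 1 = 10.965
  Sum = 71.4175 µg/mL·h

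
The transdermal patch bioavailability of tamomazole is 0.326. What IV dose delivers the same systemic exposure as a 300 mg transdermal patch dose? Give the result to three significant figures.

D_iv = 97.8 mg

Systemic exposure from an extravascular dose = F × D_ev, so the equivalent IV dose is F × D_ev.
D_iv = F × D_ev = 0.326 × 300 = 97.8 mg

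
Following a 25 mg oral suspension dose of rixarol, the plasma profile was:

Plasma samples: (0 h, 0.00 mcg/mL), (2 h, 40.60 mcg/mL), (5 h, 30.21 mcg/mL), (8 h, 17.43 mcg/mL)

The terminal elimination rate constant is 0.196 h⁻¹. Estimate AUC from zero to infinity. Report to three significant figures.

AUC = 307 mcg/mL·h

Trapezoidal AUC_0→8:
  [0→2]: (0.00+40.60)/2 × 2 = 40.6
  [2→5]: (40.60+30.21)/2 × 3 = 106.215
  [5→8]: (30.21+17.43)/2 × 3 = 71.46
  Sum = 218.275 mcg/mL·h
Extrapolated tail: C_last / k_e = 17.43 / 0.196 = 88.929
AUC_0→∞ = 218.275 + 88.929 = 307.204 mcg/mL·h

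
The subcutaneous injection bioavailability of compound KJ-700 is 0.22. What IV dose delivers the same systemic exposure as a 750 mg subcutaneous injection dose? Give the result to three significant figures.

D_iv = 165 mg

Systemic exposure from an extravascular dose = F × D_ev, so the equivalent IV dose is F × D_ev.
D_iv = F × D_ev = 0.22 × 750 = 165 mg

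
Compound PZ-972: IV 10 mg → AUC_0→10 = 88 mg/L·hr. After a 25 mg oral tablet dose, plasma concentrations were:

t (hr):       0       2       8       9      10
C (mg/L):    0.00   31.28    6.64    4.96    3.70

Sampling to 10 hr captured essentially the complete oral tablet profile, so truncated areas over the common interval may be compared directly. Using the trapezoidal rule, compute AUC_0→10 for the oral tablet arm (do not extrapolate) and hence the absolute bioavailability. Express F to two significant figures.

Trapezoidal AUC_0→10 (oral tablet):
  [0→2]: (0.00+31.28)/2 × 2 = 31.28
  [2→8]: (31.28+6.64)/2 × 6 = 113.76
  [8→9]: (6.64+4.96)/2 × 1 = 5.8
  [9→10]: (4.96+3.70)/2 × 1 = 4.33
  Sum = 155.17 mg/L·hr
F = (AUC_ev/D_ev)/(AUC_iv/D_iv) = (155.17/25)/(88/10) = 6.2068/8.8 = 0.7053

F = 0.71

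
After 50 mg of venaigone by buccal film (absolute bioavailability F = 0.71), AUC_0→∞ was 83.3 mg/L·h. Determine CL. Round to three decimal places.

CL = F × Dose / AUC_0→∞
   = 0.71 × 50 / 83.3 = 0.42617 L/h

CL = 0.426 L/h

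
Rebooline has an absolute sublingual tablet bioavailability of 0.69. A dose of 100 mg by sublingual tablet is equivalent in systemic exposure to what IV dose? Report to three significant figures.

D_iv = 69.0 mg

Systemic exposure from an extravascular dose = F × D_ev, so the equivalent IV dose is F × D_ev.
D_iv = F × D_ev = 0.69 × 100 = 69 mg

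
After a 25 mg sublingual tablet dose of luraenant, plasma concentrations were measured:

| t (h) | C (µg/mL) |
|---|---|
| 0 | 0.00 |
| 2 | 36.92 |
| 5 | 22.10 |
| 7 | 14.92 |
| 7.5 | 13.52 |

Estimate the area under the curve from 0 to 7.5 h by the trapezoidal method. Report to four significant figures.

Trapezoidal AUC_0→7.5:
  [0→2]: (0.00+36.92)/2 × 2 = 36.92
  [2→5]: (36.92+22.10)/2 × 3 = 88.53
  [5→7]: (22.10+14.92)/2 × 2 = 37.02
  [7→7.5]: (14.92+13.52)/2 × 0.5 = 7.11
  Sum = 169.58 µg/mL·h

AUC = 169.6 µg/mL·h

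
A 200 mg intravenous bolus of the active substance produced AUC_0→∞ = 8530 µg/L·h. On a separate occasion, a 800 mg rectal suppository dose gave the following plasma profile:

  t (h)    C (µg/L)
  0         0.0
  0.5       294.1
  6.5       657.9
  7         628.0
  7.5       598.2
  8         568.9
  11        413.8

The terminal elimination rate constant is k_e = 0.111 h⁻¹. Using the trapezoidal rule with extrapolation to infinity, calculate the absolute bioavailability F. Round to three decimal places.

Trapezoidal AUC_0→11 (rectal suppository):
  [0→0.5]: (0.0+294.1)/2 × 0.5 = 73.525
  [0.5→6.5]: (294.1+657.9)/2 × 6 = 2856.0
  [6.5→7]: (657.9+628.0)/2 × 0.5 = 321.475
  [7→7.5]: (628.0+598.2)/2 × 0.5 = 306.55
  [7.5→8]: (598.2+568.9)/2 × 0.5 = 291.775
  [8→11]: (568.9+413.8)/2 × 3 = 1474.05
  Sum = 5323.375 µg/L·h
Tail: C_last/k_e = 413.8/0.111 = 3727.928
AUC_0→∞ (rectal suppository) = 5323.375 + 3727.928 = 9051.303 µg/L·h
F = (AUC_ev/D_ev)/(AUC_iv/D_iv) = (9051.303/800)/(8530/200) = 11.3141/42.65 = 0.2653

F = 0.265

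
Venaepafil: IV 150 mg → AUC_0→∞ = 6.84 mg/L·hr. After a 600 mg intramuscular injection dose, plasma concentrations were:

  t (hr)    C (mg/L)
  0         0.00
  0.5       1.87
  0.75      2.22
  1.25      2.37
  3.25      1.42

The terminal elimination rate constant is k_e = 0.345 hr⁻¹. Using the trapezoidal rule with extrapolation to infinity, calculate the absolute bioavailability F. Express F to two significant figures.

Trapezoidal AUC_0→3.25 (intramuscular injection):
  [0→0.5]: (0.00+1.87)/2 × 0.5 = 0.4675
  [0.5→0.75]: (1.87+2.22)/2 × 0.25 = 0.51125
  [0.75→1.25]: (2.22+2.37)/2 × 0.5 = 1.1475
  [1.25→3.25]: (2.37+1.42)/2 × 2 = 3.79
  Sum = 5.91625 mg/L·hr
Tail: C_last/k_e = 1.42/0.345 = 4.116
AUC_0→∞ (intramuscular injection) = 5.91625 + 4.116 = 10.03225 mg/L·hr
F = (AUC_ev/D_ev)/(AUC_iv/D_iv) = (10.03225/600)/(6.84/150) = 0.0167204/0.0456 = 0.3667

F = 0.37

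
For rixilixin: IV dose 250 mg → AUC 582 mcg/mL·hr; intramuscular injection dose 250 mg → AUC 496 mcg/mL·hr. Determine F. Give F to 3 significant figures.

F = 0.852

F = (AUC_ev / D_ev) / (AUC_iv / D_iv)
  = (496/250) / (582/250)
  = 1.984 / 2.328 = 0.8522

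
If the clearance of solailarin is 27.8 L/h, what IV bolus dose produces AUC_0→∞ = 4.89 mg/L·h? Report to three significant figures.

Dose = 136 mg

Dose_iv = CL × AUC_0→∞
     = 27.8 × 4.89 = 135.942 mg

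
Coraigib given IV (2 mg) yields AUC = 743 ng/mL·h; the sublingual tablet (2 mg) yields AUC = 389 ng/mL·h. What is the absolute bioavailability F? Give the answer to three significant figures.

F = (AUC_ev / D_ev) / (AUC_iv / D_iv)
  = (389/2) / (743/2)
  = 194.5 / 371.5 = 0.5236

F = 0.524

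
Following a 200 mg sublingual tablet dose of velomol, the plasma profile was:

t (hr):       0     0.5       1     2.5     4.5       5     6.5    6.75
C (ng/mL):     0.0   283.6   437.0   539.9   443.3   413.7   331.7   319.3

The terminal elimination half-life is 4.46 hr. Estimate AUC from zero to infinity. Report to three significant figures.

AUC = 4880 ng/mL·hr

Trapezoidal AUC_0→6.75:
  [0→0.5]: (0.0+283.6)/2 × 0.5 = 70.9
  [0.5→1]: (283.6+437.0)/2 × 0.5 = 180.15
  [1→2.5]: (437.0+539.9)/2 × 1.5 = 732.675
  [2.5→4.5]: (539.9+443.3)/2 × 2 = 983.2
  [4.5→5]: (443.3+413.7)/2 × 0.5 = 214.25
  [5→6.5]: (413.7+331.7)/2 × 1.5 = 559.05
  [6.5→6.75]: (331.7+319.3)/2 × 0.25 = 81.375
  Sum = 2821.6 ng/mL·hr
k_e = ln2 / t½ = 0.693147 / 4.46 = 0.1554 hr^-1
Extrapolated tail: C_last / k_e = 319.3 / 0.1554 = 2054.698
AUC_0→∞ = 2821.6 + 2054.698 = 4876.298 ng/mL·hr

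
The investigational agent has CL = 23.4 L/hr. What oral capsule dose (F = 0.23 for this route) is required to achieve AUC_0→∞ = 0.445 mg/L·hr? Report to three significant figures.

Dose = CL × AUC_0→∞ / F
     = 23.4 × 0.445 / 0.23 = 45.2739 mg

Dose = 45.3 mg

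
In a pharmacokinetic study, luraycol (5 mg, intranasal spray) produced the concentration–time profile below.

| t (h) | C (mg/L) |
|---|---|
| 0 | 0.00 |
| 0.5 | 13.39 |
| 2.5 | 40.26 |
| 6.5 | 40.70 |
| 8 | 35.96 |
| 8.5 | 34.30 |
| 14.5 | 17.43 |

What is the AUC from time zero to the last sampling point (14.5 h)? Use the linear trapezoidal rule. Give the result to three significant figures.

Trapezoidal AUC_0→14.5:
  [0→0.5]: (0.00+13.39)/2 × 0.5 = 3.3475
  [0.5→2.5]: (13.39+40.26)/2 × 2 = 53.65
  [2.5→6.5]: (40.26+40.70)/2 × 4 = 161.92
  [6.5→8]: (40.70+35.96)/2 × 1.5 = 57.495
  [8→8.5]: (35.96+34.30)/2 × 0.5 = 17.565
  [8.5→14.5]: (34.30+17.43)/2 × 6 = 155.19
  Sum = 449.1675 mg/L·h

AUC = 449 mg/L·h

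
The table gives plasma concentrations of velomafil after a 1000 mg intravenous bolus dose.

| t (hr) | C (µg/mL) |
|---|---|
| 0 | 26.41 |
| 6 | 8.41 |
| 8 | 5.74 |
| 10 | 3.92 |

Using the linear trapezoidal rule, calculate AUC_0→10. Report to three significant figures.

AUC = 128 µg/mL·hr

Trapezoidal AUC_0→10:
  [0→6]: (26.41+8.41)/2 × 6 = 104.46
  [6→8]: (8.41+5.74)/2 × 2 = 14.15
  [8→10]: (5.74+3.92)/2 × 2 = 9.66
  Sum = 128.27 µg/mL·hr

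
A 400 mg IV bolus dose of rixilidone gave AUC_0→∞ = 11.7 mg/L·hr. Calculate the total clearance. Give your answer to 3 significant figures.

CL = Dose_iv / AUC_0→∞
   = 400 / 11.7 = 34.188 L/hr

CL = 34.2 L/hr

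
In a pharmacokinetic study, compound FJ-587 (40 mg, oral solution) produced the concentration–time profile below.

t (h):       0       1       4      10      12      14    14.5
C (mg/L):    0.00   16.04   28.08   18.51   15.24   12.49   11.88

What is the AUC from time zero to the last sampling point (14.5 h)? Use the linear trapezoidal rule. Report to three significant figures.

Trapezoidal AUC_0→14.5:
  [0→1]: (0.00+16.04)/2 × 1 = 8.02
  [1→4]: (16.04+28.08)/2 × 3 = 66.18
  [4→10]: (28.08+18.51)/2 × 6 = 139.77
  [10→12]: (18.51+15.24)/2 × 2 = 33.75
  [12→14]: (15.24+12.49)/2 × 2 = 27.73
  [14→14.5]: (12.49+11.88)/2 × 0.5 = 6.0925
  Sum = 281.5425 mg/L·h

AUC = 282 mg/L·h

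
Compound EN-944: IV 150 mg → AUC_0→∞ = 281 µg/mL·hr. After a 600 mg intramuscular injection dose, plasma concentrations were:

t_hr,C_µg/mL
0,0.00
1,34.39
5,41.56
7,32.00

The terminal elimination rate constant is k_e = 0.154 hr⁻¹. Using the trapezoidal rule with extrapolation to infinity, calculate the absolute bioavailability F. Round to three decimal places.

Trapezoidal AUC_0→7 (intramuscular injection):
  [0→1]: (0.00+34.39)/2 × 1 = 17.195
  [1→5]: (34.39+41.56)/2 × 4 = 151.9
  [5→7]: (41.56+32.00)/2 × 2 = 73.56
  Sum = 242.655 µg/mL·hr
Tail: C_last/k_e = 32.00/0.154 = 207.792
AUC_0→∞ (intramuscular injection) = 242.655 + 207.792 = 450.447 µg/mL·hr
F = (AUC_ev/D_ev)/(AUC_iv/D_iv) = (450.447/600)/(281/150) = 0.750745/1.87333 = 0.4008

F = 0.401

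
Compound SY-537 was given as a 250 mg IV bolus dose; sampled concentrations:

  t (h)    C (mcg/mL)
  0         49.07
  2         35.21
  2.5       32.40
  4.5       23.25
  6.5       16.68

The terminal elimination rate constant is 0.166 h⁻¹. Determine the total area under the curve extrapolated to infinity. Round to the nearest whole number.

Trapezoidal AUC_0→6.5:
  [0→2]: (49.07+35.21)/2 × 2 = 84.28
  [2→2.5]: (35.21+32.40)/2 × 0.5 = 16.9025
  [2.5→4.5]: (32.40+23.25)/2 × 2 = 55.65
  [4.5→6.5]: (23.25+16.68)/2 × 2 = 39.93
  Sum = 196.7625 mcg/mL·h
Extrapolated tail: C_last / k_e = 16.68 / 0.166 = 100.482
AUC_0→∞ = 196.7625 + 100.482 = 297.2445 mcg/mL·h

AUC = 297 mcg/mL·h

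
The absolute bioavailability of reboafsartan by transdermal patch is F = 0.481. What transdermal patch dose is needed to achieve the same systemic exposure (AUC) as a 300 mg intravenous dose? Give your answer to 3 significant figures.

D_transdermal = 624 mg

For equal systemic exposure: F × D_ev = D_iv
D_ev = D_iv / F = 300 / 0.481 = 623.701 mg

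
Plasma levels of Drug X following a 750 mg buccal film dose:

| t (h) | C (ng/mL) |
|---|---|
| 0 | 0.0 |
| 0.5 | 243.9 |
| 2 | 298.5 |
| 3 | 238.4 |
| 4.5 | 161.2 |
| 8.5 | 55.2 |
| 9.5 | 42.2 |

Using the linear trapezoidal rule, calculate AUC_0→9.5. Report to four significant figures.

AUC = 1517 ng/mL·h

Trapezoidal AUC_0→9.5:
  [0→0.5]: (0.0+243.9)/2 × 0.5 = 60.975
  [0.5→2]: (243.9+298.5)/2 × 1.5 = 406.8
  [2→3]: (298.5+238.4)/2 × 1 = 268.45
  [3→4.5]: (238.4+161.2)/2 × 1.5 = 299.7
  [4.5→8.5]: (161.2+55.2)/2 × 4 = 432.8
  [8.5→9.5]: (55.2+42.2)/2 × 1 = 48.7
  Sum = 1517.425 ng/mL·h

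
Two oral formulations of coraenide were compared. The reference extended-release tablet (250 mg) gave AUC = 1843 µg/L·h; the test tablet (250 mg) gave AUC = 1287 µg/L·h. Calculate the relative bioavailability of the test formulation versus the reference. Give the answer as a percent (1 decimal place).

F_rel = (AUC_test/D_test) / (AUC_ref/D_ref)
      = (1287/250) / (1843/250)
      = 5.148 / 7.372 = 0.6983 = 69.83%

F_rel = 69.8%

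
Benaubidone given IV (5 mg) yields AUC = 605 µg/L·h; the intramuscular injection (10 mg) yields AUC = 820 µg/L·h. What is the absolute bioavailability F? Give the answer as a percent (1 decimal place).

F = 67.8%

F = (AUC_ev / D_ev) / (AUC_iv / D_iv)
  = (820/10) / (605/5)
  = 82 / 121 = 0.6777
  = 67.77%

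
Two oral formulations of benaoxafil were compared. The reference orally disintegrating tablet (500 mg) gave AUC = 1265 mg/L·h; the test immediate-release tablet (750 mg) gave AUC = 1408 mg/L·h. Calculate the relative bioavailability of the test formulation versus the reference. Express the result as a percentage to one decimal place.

F_rel = 74.2%

F_rel = (AUC_test/D_test) / (AUC_ref/D_ref)
      = (1408/750) / (1265/500)
      = 1.87733 / 2.53 = 0.7420 = 74.20%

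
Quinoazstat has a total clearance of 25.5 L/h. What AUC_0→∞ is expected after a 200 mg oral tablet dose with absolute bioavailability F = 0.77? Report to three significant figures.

AUC_0→∞ = F × Dose / CL
        = 0.77 × 200 / 25.5 = 6.03922 mg/L·h

AUC = 6.04 mg/L·h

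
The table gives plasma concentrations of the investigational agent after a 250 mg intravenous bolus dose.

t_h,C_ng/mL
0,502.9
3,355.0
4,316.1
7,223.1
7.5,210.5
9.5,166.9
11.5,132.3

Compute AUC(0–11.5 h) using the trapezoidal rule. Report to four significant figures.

AUC = 3216 ng/mL·h

Trapezoidal AUC_0→11.5:
  [0→3]: (502.9+355.0)/2 × 3 = 1286.85
  [3→4]: (355.0+316.1)/2 × 1 = 335.55
  [4→7]: (316.1+223.1)/2 × 3 = 808.8
  [7→7.5]: (223.1+210.5)/2 × 0.5 = 108.4
  [7.5→9.5]: (210.5+166.9)/2 × 2 = 377.4
  [9.5→11.5]: (166.9+132.3)/2 × 2 = 299.2
  Sum = 3216.2 ng/mL·h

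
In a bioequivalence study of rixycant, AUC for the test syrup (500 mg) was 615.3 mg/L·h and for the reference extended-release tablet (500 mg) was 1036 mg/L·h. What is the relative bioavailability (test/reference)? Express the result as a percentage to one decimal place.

F_rel = (AUC_test/D_test) / (AUC_ref/D_ref)
      = (615.3/500) / (1036/500)
      = 1.2306 / 2.072 = 0.5939 = 59.39%

F_rel = 59.4%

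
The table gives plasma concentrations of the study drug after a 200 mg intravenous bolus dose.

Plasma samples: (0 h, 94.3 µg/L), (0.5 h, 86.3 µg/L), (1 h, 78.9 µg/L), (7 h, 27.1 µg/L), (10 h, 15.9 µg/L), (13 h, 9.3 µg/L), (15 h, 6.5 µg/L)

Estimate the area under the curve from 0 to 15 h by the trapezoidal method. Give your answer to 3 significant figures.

AUC = 523 µg/L·h

Trapezoidal AUC_0→15:
  [0→0.5]: (94.3+86.3)/2 × 0.5 = 45.15
  [0.5→1]: (86.3+78.9)/2 × 0.5 = 41.3
  [1→7]: (78.9+27.1)/2 × 6 = 318.0
  [7→10]: (27.1+15.9)/2 × 3 = 64.5
  [10→13]: (15.9+9.3)/2 × 3 = 37.8
  [13→15]: (9.3+6.5)/2 × 2 = 15.8
  Sum = 522.55 µg/L·h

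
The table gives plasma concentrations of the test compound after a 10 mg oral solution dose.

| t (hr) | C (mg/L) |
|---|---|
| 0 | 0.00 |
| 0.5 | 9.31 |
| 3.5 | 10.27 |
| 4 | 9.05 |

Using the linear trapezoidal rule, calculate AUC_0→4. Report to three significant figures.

AUC = 36.5 mg/L·hr

Trapezoidal AUC_0→4:
  [0→0.5]: (0.00+9.31)/2 × 0.5 = 2.3275
  [0.5→3.5]: (9.31+10.27)/2 × 3 = 29.37
  [3.5→4]: (10.27+9.05)/2 × 0.5 = 4.83
  Sum = 36.5275 mg/L·hr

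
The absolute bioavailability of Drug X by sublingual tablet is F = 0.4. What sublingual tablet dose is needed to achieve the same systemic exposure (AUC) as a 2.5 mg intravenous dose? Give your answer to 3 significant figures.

D_sublingual = 6.25 mg

For equal systemic exposure: F × D_ev = D_iv
D_ev = D_iv / F = 2.5 / 0.4 = 6.25 mg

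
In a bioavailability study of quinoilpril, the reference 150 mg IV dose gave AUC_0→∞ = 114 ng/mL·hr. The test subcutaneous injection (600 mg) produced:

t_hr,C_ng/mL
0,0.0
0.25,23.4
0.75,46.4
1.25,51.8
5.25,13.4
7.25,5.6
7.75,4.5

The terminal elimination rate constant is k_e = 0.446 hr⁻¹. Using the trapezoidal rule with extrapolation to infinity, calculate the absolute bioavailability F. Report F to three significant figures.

F = 0.454

Trapezoidal AUC_0→7.75 (subcutaneous injection):
  [0→0.25]: (0.0+23.4)/2 × 0.25 = 2.925
  [0.25→0.75]: (23.4+46.4)/2 × 0.5 = 17.45
  [0.75→1.25]: (46.4+51.8)/2 × 0.5 = 24.55
  [1.25→5.25]: (51.8+13.4)/2 × 4 = 130.4
  [5.25→7.25]: (13.4+5.6)/2 × 2 = 19.0
  [7.25→7.75]: (5.6+4.5)/2 × 0.5 = 2.525
  Sum = 196.85 ng/mL·hr
Tail: C_last/k_e = 4.5/0.446 = 10.090
AUC_0→∞ (subcutaneous injection) = 196.85 + 10.090 = 206.94 ng/mL·hr
F = (AUC_ev/D_ev)/(AUC_iv/D_iv) = (206.94/600)/(114/150) = 0.3449/0.76 = 0.4538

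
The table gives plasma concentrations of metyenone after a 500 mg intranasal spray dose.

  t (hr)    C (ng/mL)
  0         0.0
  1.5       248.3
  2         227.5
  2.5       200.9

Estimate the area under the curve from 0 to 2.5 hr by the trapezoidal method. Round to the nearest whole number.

Trapezoidal AUC_0→2.5:
  [0→1.5]: (0.0+248.3)/2 × 1.5 = 186.225
  [1.5→2]: (248.3+227.5)/2 × 0.5 = 118.95
  [2→2.5]: (227.5+200.9)/2 × 0.5 = 107.1
  Sum = 412.275 ng/mL·hr

AUC = 412 ng/mL·hr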